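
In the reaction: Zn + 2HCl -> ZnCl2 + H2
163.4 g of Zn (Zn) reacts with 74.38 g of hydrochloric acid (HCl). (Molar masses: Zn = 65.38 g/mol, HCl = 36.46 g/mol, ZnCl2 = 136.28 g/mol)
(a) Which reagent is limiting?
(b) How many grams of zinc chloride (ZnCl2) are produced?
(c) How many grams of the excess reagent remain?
(a) HCl, (b) 139 g, (c) 96.71 g

Moles of Zn = 163.4 g ÷ 65.38 g/mol = 2.49924 mol
Moles of HCl = 74.38 g ÷ 36.46 g/mol = 2.04004 mol
Moles ÷ coefficient: Zn: 2.49924/1 = 2.499, HCl: 2.04004/2 = 1.02
(a) HCl has the smaller value, so HCl is the limiting reagent.
(b) Moles of ZnCl2 = 2.04004 mol HCl × (1/2) = 1.02002 mol; mass = 1.02002 mol × 136.28 g/mol = 139 g
(c) Zn consumed = 2.04004 × (1/2) = 1.02002 mol; remaining = 2.49924 − 1.02002 = 1.47921 mol; mass = 1.47921 mol × 65.38 g/mol = 96.71 g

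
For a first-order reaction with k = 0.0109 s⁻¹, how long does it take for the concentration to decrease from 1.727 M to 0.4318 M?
127.17 s

From ln[A] = ln[A]₀ - k·t: t = ln([A]₀/[A])/k = ln(1.727/0.4318)/0.0109 = ln(3.9995)/0.0109 = 1.3862/0.0109 = 127.17 s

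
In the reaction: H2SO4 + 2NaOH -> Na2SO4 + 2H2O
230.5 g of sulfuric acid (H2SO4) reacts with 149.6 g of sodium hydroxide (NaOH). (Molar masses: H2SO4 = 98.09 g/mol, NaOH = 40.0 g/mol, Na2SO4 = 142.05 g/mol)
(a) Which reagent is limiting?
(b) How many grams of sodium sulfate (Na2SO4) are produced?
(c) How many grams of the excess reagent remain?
(a) NaOH, (b) 265.6 g, (c) 47.07 g

Moles of H2SO4 = 230.5 g ÷ 98.09 g/mol = 2.34988 mol
Moles of NaOH = 149.6 g ÷ 40.0 g/mol = 3.74 mol
Moles ÷ coefficient: H2SO4: 2.34988/1 = 2.35, NaOH: 3.74/2 = 1.87
(a) NaOH has the smaller value, so NaOH is the limiting reagent.
(b) Moles of Na2SO4 = 3.74 mol NaOH × (1/2) = 1.87 mol; mass = 1.87 mol × 142.05 g/mol = 265.6 g
(c) H2SO4 consumed = 3.74 × (1/2) = 1.87 mol; remaining = 2.34988 − 1.87 = 0.479883 mol; mass = 0.479883 mol × 98.09 g/mol = 47.07 g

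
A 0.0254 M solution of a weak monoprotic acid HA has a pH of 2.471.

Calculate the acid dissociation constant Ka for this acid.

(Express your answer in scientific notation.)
K_a = 5.19e-04

[H⁺] = 10^(−pH) = 10^(−2.471) = 3.381e-03 M. For HA ⇌ H⁺ + A⁻, Ka = x²/(C − x) = (3.381e-03)²/(0.0254 − 3.381e-03) = 5.19e-04.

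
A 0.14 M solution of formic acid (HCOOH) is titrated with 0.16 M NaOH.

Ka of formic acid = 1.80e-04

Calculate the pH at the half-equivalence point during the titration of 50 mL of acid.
pH = pKa = 3.74

At the half-equivalence point, [HA] = [A⁻], so by Henderson–Hasselbalch pH = pKa + log(1) = pKa.
pKa = −log(1.80e-04) = 3.74.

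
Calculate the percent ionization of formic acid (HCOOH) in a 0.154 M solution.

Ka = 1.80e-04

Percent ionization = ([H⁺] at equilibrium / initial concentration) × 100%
Percent ionization = 3.36%

Let x = [H⁺]. Ka = x²/(C - x) ⇒ x² + (1.80e-04)x - (1.80e-04)(0.154) = 0. x = 5.1757e-03. Percent = (5.1757e-03/0.154) × 100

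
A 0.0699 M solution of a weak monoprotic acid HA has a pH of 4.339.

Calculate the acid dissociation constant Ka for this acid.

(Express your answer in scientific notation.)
K_a = 3.00e-08

[H⁺] = 10^(−pH) = 10^(−4.339) = 4.581e-05 M. For HA ⇌ H⁺ + A⁻, Ka = x²/(C − x) = (4.581e-05)²/(0.0699 − 4.581e-05) = 3.00e-08.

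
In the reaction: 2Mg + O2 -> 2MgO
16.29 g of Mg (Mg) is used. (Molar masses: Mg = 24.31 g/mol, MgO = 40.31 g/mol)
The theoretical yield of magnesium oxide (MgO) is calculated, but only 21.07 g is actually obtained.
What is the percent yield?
Moles of Mg = 16.29 g ÷ 24.31 g/mol = 0.670095 mol
Mole ratio: 2 mol MgO / 2 mol Mg
Moles of MgO = 0.670095 × (2/2) = 0.670095 mol
Theoretical yield = 0.670095 mol × 40.31 g/mol = 27.012 g
Actual yield = 21.07 g
Percent yield = (21.07 / 27.012) × 100% = 78.0%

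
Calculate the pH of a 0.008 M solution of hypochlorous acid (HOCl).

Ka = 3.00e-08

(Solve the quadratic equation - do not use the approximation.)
pH = 4.81

x² + Ka×x - Ka×C = 0. Using quadratic formula: [H⁺] = 1.5477e-05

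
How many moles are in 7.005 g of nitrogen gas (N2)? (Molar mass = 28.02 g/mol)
Moles = 7.005 g ÷ 28.02 g/mol = 0.25 mol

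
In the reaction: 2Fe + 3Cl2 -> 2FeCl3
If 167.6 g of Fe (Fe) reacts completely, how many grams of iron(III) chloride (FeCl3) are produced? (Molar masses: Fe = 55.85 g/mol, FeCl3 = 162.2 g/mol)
Moles of Fe = 167.6 g ÷ 55.85 g/mol = 3.0009 mol
Mole ratio: 2 mol FeCl3 / 2 mol Fe
Moles of FeCl3 = 3.0009 × (2/2) = 3.0009 mol
Mass of FeCl3 = 3.0009 mol × 162.2 g/mol = 486.7 g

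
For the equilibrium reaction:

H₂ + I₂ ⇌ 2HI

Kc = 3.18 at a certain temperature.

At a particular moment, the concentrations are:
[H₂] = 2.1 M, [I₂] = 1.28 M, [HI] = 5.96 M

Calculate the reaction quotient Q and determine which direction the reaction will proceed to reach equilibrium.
Q = 13.215, Q > K, reaction proceeds reverse (toward reactants)

Q = ([HI]^2) / ([H₂] × [I₂])
  = ((5.96)^2) / ((2.1)·(1.28)) = 35.522/2.688 = 13.21
Since Q = 13.21 > Kc = 3.18, the reaction proceeds reverse (toward reactants) to reach equilibrium.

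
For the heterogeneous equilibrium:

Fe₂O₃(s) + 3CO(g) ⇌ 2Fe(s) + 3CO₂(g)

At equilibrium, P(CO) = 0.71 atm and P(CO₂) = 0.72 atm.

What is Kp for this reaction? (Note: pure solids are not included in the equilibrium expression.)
K_p = 1.043

Solids (Fe₂O₃, Fe) are excluded.
Kp = P(CO₂)³/P(CO)³ = (0.72)³/(0.71)³ = 0.3732/0.3579 = 1.043.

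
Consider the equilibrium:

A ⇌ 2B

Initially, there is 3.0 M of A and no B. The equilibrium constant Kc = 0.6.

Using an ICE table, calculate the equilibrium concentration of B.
[B] = 1.200 M

ICE: [A] = 3.0 − x, [B] = 2x.
Kc = (2x)²/(3.0 − x) = 0.6 ⇒ 4x² + 0.6x − 1.8 = 0.
x = (−0.6 + √(0.6² + 4·4·1.8))/(2·4) = (−0.6 + √29.16)/8 = 0.6.
[B] = 2x = 1.200 M.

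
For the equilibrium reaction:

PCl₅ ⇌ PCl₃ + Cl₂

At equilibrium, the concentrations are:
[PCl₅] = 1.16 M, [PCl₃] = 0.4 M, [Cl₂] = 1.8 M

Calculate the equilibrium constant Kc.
K_c = 0.6207

Kc = ([PCl₃] × [Cl₂]) / ([PCl₅])
   = ((0.4)·(1.8)) / ((1.16))
   = 0.72 / 1.16 = 0.6207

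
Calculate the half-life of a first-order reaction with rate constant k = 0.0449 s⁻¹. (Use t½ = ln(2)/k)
15.44 s

t½ = ln(2)/k = 0.6931/0.0449 = 15.44 s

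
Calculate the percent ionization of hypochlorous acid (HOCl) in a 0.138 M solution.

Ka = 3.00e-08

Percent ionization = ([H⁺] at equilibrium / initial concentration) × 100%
Percent ionization = 0.0466%

Let x = [H⁺]. Ka = x²/(C - x) ⇒ x² + (3.00e-08)x - (3.00e-08)(0.138) = 0. x = 6.4328e-05. Percent = (6.4328e-05/0.138) × 100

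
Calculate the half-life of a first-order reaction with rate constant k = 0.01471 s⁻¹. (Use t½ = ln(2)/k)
47.12 s

t½ = ln(2)/k = 0.6931/0.01471 = 47.12 s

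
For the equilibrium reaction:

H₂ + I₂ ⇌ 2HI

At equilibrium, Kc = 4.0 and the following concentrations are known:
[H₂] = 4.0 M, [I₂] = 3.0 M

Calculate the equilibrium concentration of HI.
[HI] = 6.9282 M

Kc = ([HI]^2) / ([H₂] × [I₂]) = 4.0
[HI]^2 = Kc · (reactant terms)/(other product terms) = 4.0 · 12 / 1 = 48
[HI] = (48)^(1/2) = 6.9282 M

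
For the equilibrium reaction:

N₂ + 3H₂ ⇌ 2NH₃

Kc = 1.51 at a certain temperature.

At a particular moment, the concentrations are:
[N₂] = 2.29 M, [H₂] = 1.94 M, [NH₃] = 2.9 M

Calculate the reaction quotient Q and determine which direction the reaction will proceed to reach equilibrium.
Q = 0.503, Q < K, reaction proceeds forward (toward products)

Q = ([NH₃]^2) / ([N₂] × [H₂]^3)
  = ((2.9)^2) / ((2.29)·(1.94)^3) = 8.41/16.72 = 0.503
Since Q = 0.503 < Kc = 1.51, the reaction proceeds forward (toward products) to reach equilibrium.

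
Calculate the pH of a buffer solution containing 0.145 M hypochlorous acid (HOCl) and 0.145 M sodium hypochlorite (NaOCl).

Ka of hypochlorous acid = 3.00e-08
pH = 7.52

pKa = -log(3.00e-08) = 7.52. pH = pKa + log([A⁻]/[HA]) = 7.52 + log(0.145/0.145)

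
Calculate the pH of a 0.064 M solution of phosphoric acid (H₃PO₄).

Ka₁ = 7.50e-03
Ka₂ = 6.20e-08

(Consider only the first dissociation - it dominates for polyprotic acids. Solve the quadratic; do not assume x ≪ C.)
pH = 1.73

x² + Ka₁·x − Ka₁·C = 0 with Ka₁ = 7.50e-03, C = 0.064.
x = (−Ka₁ + √(Ka₁² + 4·Ka₁·C))/2 = 1.8478e-02 M, so pH = 1.73.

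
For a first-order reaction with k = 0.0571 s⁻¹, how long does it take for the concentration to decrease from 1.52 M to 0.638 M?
15.20 s

From ln[A] = ln[A]₀ - k·t: t = ln([A]₀/[A])/k = ln(1.52/0.638)/0.0571 = ln(2.3824)/0.0571 = 0.8681/0.0571 = 15.20 s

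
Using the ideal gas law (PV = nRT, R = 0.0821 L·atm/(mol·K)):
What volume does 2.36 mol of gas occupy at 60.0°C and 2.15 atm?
T = 60.0°C + 273.15 = 333.15 K
V = nRT/P = (2.36 × 0.0821 × 333.15) / 2.15
V = 30.02 L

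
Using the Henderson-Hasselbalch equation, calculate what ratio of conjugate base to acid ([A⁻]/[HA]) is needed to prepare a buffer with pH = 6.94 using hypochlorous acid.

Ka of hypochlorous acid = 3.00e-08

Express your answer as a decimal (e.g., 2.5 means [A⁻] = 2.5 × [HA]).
[A⁻]/[HA] = 0.261

pKa = −log(3.00e-08) = 7.5229. pH = pKa + log([A⁻]/[HA]). 6.94 = 7.5229 + log(ratio). log(ratio) = 6.94 − 7.5229 = -0.5829. ratio = 10^(-0.5829) = 0.261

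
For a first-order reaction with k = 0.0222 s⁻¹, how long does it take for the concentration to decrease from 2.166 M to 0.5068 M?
65.43 s

From ln[A] = ln[A]₀ - k·t: t = ln([A]₀/[A])/k = ln(2.166/0.5068)/0.0222 = ln(4.2739)/0.0222 = 1.4525/0.0222 = 65.43 s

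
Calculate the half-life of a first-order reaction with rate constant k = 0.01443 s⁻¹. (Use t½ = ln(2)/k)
48.04 s

t½ = ln(2)/k = 0.6931/0.01443 = 48.04 s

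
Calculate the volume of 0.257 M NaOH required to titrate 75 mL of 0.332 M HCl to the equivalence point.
V_{base} = 96.9 mL

At equivalence: moles acid = moles base.
moles HCl = 0.332 M × 0.075 L = 0.0249 mol
V_NaOH = 0.0249 mol ÷ 0.257 M = 0.09689 L = 96.9 mL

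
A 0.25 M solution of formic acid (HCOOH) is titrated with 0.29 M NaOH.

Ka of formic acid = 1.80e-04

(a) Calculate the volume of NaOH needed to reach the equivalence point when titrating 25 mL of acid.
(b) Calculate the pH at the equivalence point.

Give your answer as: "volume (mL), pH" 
V = 21.6 mL, pH = 8.44

(a) At equivalence: moles acid = moles base.
moles acid = 0.25 × 0.025 = 0.00625 mol; V_NaOH = 0.00625/0.29 = 0.02155 L = 21.6 mL.
(b) At equivalence, all acid → conjugate base A⁻ at [A⁻] = 0.00625/0.04655 = 0.1343 M.
Kb = Kw/Ka = 1.0e-14/1.80e-04 = 5.556e-11; [OH⁻] = √(Kb·[A⁻]) = 2.731e-06; pOH = 5.56; pH = 14 − pOH = 8.44.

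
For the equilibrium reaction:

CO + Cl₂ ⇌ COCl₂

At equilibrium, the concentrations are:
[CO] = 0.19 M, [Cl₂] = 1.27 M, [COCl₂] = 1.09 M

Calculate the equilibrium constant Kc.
K_c = 4.5172

Kc = ([COCl₂]) / ([CO] × [Cl₂])
   = ((1.09)) / ((0.19)·(1.27))
   = 1.09 / 0.2413 = 4.5172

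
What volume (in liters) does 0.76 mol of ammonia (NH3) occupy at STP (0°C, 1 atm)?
At STP, 1 mol of gas occupies 22.4 L
Volume = 0.76 mol × 22.4 L/mol = 17.02 L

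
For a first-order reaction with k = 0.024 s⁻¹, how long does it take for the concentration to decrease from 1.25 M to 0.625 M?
28.88 s

From ln[A] = ln[A]₀ - k·t: t = ln([A]₀/[A])/k = ln(1.25/0.625)/0.024 = ln(2.0000)/0.024 = 0.6931/0.024 = 28.88 s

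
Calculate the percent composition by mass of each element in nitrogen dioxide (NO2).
N: 30.45%, O: 69.55%

Molar mass of NO2 = 46.01 g/mol
% N = (1 × 14.01) / 46.01 × 100% = 14.01 / 46.01 × 100% = 30.45%
% O = (2 × 16.0) / 46.01 × 100% = 32 / 46.01 × 100% = 69.55%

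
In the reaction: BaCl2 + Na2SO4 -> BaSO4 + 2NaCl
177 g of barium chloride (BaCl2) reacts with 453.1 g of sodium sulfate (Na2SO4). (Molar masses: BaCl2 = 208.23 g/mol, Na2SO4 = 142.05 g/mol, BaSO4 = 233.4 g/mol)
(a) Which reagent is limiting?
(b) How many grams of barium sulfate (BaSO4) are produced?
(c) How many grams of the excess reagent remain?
(a) BaCl2, (b) 198.4 g, (c) 332.4 g

Moles of BaCl2 = 177 g ÷ 208.23 g/mol = 0.850022 mol
Moles of Na2SO4 = 453.1 g ÷ 142.05 g/mol = 3.18972 mol
Moles ÷ coefficient: BaCl2: 0.850022/1 = 0.85, Na2SO4: 3.18972/1 = 3.19
(a) BaCl2 has the smaller value, so BaCl2 is the limiting reagent.
(b) Moles of BaSO4 = 0.850022 mol BaCl2 × (1/1) = 0.850022 mol; mass = 0.850022 mol × 233.4 g/mol = 198.4 g
(c) Na2SO4 consumed = 0.850022 × (1/1) = 0.850022 mol; remaining = 3.18972 − 0.850022 = 2.3397 mol; mass = 2.3397 mol × 142.05 g/mol = 332.4 g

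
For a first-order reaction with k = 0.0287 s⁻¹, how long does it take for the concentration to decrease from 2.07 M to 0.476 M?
51.22 s

From ln[A] = ln[A]₀ - k·t: t = ln([A]₀/[A])/k = ln(2.07/0.476)/0.0287 = ln(4.3487)/0.0287 = 1.4699/0.0287 = 51.22 s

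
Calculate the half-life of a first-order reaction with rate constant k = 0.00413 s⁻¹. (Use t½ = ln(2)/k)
167.83 s

t½ = ln(2)/k = 0.6931/0.00413 = 167.83 s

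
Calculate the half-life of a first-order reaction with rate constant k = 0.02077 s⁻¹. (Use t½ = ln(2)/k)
33.37 s

t½ = ln(2)/k = 0.6931/0.02077 = 33.37 s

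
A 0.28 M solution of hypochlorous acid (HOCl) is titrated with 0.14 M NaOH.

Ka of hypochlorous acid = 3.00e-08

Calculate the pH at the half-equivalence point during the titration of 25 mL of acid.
pH = pKa = 7.52

At the half-equivalence point, [HA] = [A⁻], so by Henderson–Hasselbalch pH = pKa + log(1) = pKa.
pKa = −log(3.00e-08) = 7.52.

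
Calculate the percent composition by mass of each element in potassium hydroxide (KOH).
K: 69.68%, O: 28.52%, H: 1.80%

Molar mass of KOH = 56.11 g/mol
% K = (1 × 39.1) / 56.11 × 100% = 39.1 / 56.11 × 100% = 69.68%
% O = (1 × 16.0) / 56.11 × 100% = 16 / 56.11 × 100% = 28.52%
% H = (1 × 1.008) / 56.11 × 100% = 1.008 / 56.11 × 100% = 1.80%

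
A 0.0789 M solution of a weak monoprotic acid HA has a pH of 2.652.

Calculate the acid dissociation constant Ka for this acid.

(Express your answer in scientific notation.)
K_a = 6.48e-05

[H⁺] = 10^(−pH) = 10^(−2.652) = 2.228e-03 M. For HA ⇌ H⁺ + A⁻, Ka = x²/(C − x) = (2.228e-03)²/(0.0789 − 2.228e-03) = 6.48e-05.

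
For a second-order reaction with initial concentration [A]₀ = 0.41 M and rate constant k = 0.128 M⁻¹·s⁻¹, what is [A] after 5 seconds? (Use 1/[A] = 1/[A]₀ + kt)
0.3248 M

1/[A] = 1/[A]₀ + k·t = 1/0.41 + (0.128)·(5) = 2.4390 + 0.6400 = 3.0790
[A] = 1/3.0790 = 0.3248 M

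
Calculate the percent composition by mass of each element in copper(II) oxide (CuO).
Cu: 79.89%, O: 20.11%

Molar mass of CuO = 79.55 g/mol
% Cu = (1 × 63.55) / 79.55 × 100% = 63.55 / 79.55 × 100% = 79.89%
% O = (1 × 16.0) / 79.55 × 100% = 16 / 79.55 × 100% = 20.11%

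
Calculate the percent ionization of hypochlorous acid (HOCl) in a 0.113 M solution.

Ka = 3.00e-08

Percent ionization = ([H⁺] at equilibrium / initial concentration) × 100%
Percent ionization = 0.0515%

Let x = [H⁺]. Ka = x²/(C - x) ⇒ x² + (3.00e-08)x - (3.00e-08)(0.113) = 0. x = 5.8209e-05. Percent = (5.8209e-05/0.113) × 100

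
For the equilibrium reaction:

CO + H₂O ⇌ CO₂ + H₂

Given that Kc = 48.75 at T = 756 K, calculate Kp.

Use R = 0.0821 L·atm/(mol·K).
K_p = 48.7500

Δn = (moles gaseous products) − (moles gaseous reactants) = 0
T = 756 K; RT = 0.0821 × 756 = 62.0676
Kp = Kc·(RT)^Δn = 48.75 × (62.0676)^0 = 48.75 × 1 = 48.7500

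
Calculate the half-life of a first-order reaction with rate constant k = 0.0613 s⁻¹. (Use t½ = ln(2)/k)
11.31 s

t½ = ln(2)/k = 0.6931/0.0613 = 11.31 s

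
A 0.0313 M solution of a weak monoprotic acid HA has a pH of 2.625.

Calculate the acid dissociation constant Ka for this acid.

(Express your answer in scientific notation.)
K_a = 1.94e-04

[H⁺] = 10^(−pH) = 10^(−2.625) = 2.371e-03 M. For HA ⇌ H⁺ + A⁻, Ka = x²/(C − x) = (2.371e-03)²/(0.0313 − 2.371e-03) = 1.94e-04.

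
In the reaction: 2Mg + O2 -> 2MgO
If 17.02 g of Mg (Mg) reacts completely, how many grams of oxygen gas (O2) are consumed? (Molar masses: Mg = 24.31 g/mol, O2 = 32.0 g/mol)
Moles of Mg = 17.02 g ÷ 24.31 g/mol = 0.700123 mol
Mole ratio: 1 mol O2 / 2 mol Mg
Moles of O2 = 0.700123 × (1/2) = 0.350062 mol
Mass of O2 = 0.350062 mol × 32.0 g/mol = 11.2 g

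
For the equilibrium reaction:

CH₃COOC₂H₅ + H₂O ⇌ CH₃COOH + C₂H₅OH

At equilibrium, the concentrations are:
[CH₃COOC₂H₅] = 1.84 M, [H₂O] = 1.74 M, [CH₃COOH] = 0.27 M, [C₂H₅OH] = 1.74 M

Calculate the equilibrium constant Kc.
K_c = 0.1467

Kc = ([CH₃COOH] × [C₂H₅OH]) / ([CH₃COOC₂H₅] × [H₂O])
   = ((0.27)·(1.74)) / ((1.84)·(1.74))
   = 0.4698 / 3.2016 = 0.1467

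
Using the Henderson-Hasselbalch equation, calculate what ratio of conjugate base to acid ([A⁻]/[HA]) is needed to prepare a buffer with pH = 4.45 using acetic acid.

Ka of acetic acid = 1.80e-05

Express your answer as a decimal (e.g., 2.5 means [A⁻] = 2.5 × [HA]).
[A⁻]/[HA] = 0.507

pKa = −log(1.80e-05) = 4.7447. pH = pKa + log([A⁻]/[HA]). 4.45 = 4.7447 + log(ratio). log(ratio) = 4.45 − 4.7447 = -0.2947. ratio = 10^(-0.2947) = 0.507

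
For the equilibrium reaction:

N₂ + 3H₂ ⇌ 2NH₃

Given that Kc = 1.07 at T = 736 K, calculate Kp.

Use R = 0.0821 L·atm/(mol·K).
K_p = 2.93e-04

Δn = (moles gaseous products) − (moles gaseous reactants) = -2
T = 736 K; RT = 0.0821 × 736 = 60.4256
Kp = Kc·(RT)^Δn = 1.07 × (60.4256)^-2 = 1.07 × 0.000273879 = 2.93e-04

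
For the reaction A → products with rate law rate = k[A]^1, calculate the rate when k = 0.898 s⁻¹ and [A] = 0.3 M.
0.2694 M/s

rate = k·[A]^1 = 0.898·(0.3)^1 = 0.898·0.3 = 0.2694 M/s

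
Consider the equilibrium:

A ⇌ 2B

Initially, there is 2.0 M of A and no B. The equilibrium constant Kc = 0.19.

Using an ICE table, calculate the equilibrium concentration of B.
[B] = 0.571 M

ICE: [A] = 2.0 − x, [B] = 2x.
Kc = (2x)²/(2.0 − x) = 0.19 ⇒ 4x² + 0.19x − 0.38 = 0.
x = (−0.19 + √(0.19² + 4·4·0.38))/(2·4) = (−0.19 + √6.1161)/8 = 0.28538.
[B] = 2x = 0.571 M.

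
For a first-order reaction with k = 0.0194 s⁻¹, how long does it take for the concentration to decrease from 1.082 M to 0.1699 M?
95.43 s

From ln[A] = ln[A]₀ - k·t: t = ln([A]₀/[A])/k = ln(1.082/0.1699)/0.0194 = ln(6.3685)/0.0194 = 1.8514/0.0194 = 95.43 s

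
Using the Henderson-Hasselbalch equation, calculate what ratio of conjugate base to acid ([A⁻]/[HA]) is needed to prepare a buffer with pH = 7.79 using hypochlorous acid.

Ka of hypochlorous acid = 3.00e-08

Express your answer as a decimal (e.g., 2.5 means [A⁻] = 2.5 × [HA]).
[A⁻]/[HA] = 1.850

pKa = −log(3.00e-08) = 7.5229. pH = pKa + log([A⁻]/[HA]). 7.79 = 7.5229 + log(ratio). log(ratio) = 7.79 − 7.5229 = 0.2671. ratio = 10^(0.2671) = 1.850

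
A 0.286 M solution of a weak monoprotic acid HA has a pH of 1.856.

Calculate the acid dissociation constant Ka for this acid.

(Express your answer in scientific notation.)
K_a = 7.13e-04

[H⁺] = 10^(−pH) = 10^(−1.856) = 1.393e-02 M. For HA ⇌ H⁺ + A⁻, Ka = x²/(C − x) = (1.393e-02)²/(0.286 − 1.393e-02) = 7.13e-04.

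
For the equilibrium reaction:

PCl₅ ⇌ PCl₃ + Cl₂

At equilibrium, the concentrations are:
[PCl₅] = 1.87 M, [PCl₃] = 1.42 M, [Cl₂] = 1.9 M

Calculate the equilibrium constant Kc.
K_c = 1.4428

Kc = ([PCl₃] × [Cl₂]) / ([PCl₅])
   = ((1.42)·(1.9)) / ((1.87))
   = 2.698 / 1.87 = 1.4428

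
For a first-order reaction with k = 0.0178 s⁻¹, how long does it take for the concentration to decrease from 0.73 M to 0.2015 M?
72.32 s

From ln[A] = ln[A]₀ - k·t: t = ln([A]₀/[A])/k = ln(0.73/0.2015)/0.0178 = ln(3.6228)/0.0178 = 1.2873/0.0178 = 72.32 s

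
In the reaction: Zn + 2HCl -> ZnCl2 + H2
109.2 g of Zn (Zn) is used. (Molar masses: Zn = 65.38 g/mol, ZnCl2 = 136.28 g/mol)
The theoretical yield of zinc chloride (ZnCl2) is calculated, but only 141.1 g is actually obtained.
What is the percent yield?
Moles of Zn = 109.2 g ÷ 65.38 g/mol = 1.67024 mol
Mole ratio: 1 mol ZnCl2 / 1 mol Zn
Moles of ZnCl2 = 1.67024 × (1/1) = 1.67024 mol
Theoretical yield = 1.67024 mol × 136.28 g/mol = 227.62 g
Actual yield = 141.1 g
Percent yield = (141.1 / 227.62) × 100% = 62.0%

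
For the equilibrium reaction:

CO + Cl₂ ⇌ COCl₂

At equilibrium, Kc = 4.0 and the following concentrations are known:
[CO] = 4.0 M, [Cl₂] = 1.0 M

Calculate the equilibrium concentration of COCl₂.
[COCl₂] = 16.0000 M

Kc = ([COCl₂]) / ([CO] × [Cl₂]) = 4.0
[COCl₂]^1 = Kc · (reactant terms)/(other product terms) = 4.0 · 4 / 1 = 16
[COCl₂] = 16.0000 M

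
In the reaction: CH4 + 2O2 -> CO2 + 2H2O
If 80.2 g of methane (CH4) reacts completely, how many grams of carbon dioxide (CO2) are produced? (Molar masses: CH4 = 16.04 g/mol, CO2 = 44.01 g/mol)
Moles of CH4 = 80.2 g ÷ 16.04 g/mol = 5 mol
Mole ratio: 1 mol CO2 / 1 mol CH4
Moles of CO2 = 5 × (1/1) = 5 mol
Mass of CO2 = 5 mol × 44.01 g/mol = 220 g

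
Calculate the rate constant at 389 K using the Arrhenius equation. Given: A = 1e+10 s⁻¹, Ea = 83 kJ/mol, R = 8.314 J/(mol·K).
7.15e-02 s⁻¹

k = A·exp(-Ea/(R·T)) = 1e+10·exp(-83000/(8.314·389)) = 1e+10·exp(-25.6637) = 1e+10·7.1518e-12 = 7.15e-02 s⁻¹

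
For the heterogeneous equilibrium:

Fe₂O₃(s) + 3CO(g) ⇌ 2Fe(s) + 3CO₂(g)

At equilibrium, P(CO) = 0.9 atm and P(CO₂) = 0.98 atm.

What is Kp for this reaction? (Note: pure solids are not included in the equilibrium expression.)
K_p = 1.291

Solids (Fe₂O₃, Fe) are excluded.
Kp = P(CO₂)³/P(CO)³ = (0.98)³/(0.9)³ = 0.9412/0.729 = 1.291.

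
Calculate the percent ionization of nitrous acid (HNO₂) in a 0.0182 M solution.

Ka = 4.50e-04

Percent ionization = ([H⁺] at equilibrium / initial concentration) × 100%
Percent ionization = 14.5%

Let x = [H⁺]. Ka = x²/(C - x) ⇒ x² + (4.50e-04)x - (4.50e-04)(0.0182) = 0. x = 2.6456e-03. Percent = (2.6456e-03/0.0182) × 100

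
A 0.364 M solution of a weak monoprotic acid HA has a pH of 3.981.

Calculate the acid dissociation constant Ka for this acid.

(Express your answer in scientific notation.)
K_a = 3.00e-08

[H⁺] = 10^(−pH) = 10^(−3.981) = 1.045e-04 M. For HA ⇌ H⁺ + A⁻, Ka = x²/(C − x) = (1.045e-04)²/(0.364 − 1.045e-04) = 3.00e-08.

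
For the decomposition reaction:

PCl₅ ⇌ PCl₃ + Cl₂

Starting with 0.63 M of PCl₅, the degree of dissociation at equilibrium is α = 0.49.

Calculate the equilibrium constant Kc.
K_c = 0.2966

x = α·[A]₀ = 0.49 × 0.63 = 0.3087 M dissociated.
At eq: [PCl₅] = 0.63 − 0.3087 = 0.3213 M; [PCl₃] = [Cl₂] = x = 0.3087 M.
Kc = [PCl₃][Cl₂]/[PCl₅] = (0.3087)²/0.3213 = 0.2966.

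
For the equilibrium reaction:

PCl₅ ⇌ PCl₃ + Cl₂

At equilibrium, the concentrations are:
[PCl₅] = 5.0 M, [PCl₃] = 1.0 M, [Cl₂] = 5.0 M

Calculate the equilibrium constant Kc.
K_c = 1.0000

Kc = ([PCl₃] × [Cl₂]) / ([PCl₅])
   = ((1.0)·(5.0)) / ((5.0))
   = 5 / 5 = 1.0000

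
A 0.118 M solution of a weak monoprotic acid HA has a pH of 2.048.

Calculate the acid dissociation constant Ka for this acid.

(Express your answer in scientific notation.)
K_a = 7.35e-04

[H⁺] = 10^(−pH) = 10^(−2.048) = 8.954e-03 M. For HA ⇌ H⁺ + A⁻, Ka = x²/(C − x) = (8.954e-03)²/(0.118 − 8.954e-03) = 7.35e-04.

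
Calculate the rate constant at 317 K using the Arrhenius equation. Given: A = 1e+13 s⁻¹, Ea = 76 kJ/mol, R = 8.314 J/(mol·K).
3.00e+00 s⁻¹

k = A·exp(-Ea/(R·T)) = 1e+13·exp(-76000/(8.314·317)) = 1e+13·exp(-28.8366) = 1e+13·2.9951e-13 = 3.00e+00 s⁻¹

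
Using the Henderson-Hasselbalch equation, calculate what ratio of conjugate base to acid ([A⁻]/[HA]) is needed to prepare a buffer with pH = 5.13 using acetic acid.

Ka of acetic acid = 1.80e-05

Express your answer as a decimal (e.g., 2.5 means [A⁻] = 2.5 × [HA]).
[A⁻]/[HA] = 2.428

pKa = −log(1.80e-05) = 4.7447. pH = pKa + log([A⁻]/[HA]). 5.13 = 4.7447 + log(ratio). log(ratio) = 5.13 − 4.7447 = 0.3853. ratio = 10^(0.3853) = 2.428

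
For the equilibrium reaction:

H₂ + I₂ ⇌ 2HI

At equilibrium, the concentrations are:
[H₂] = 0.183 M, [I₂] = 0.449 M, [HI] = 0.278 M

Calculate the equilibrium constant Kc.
K_c = 0.9406

Kc = ([HI]^2) / ([H₂] × [I₂])
   = ((0.278)^2) / ((0.183)·(0.449))
   = 0.077284 / 0.082167 = 0.9406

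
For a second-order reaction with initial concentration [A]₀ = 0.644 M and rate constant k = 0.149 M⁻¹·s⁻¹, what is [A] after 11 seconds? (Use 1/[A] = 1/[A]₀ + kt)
0.3133 M

1/[A] = 1/[A]₀ + k·t = 1/0.644 + (0.149)·(11) = 1.5528 + 1.6390 = 3.1918
[A] = 1/3.1918 = 0.3133 M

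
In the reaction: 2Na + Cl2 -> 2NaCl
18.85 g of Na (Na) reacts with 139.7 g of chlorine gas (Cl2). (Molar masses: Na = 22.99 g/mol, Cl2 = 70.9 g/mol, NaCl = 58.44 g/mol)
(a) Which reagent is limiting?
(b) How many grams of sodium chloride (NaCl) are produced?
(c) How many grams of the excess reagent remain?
(a) Na, (b) 47.92 g, (c) 110.6 g

Moles of Na = 18.85 g ÷ 22.99 g/mol = 0.819922 mol
Moles of Cl2 = 139.7 g ÷ 70.9 g/mol = 1.97038 mol
Moles ÷ coefficient: Na: 0.819922/2 = 0.41, Cl2: 1.97038/1 = 1.97
(a) Na has the smaller value, so Na is the limiting reagent.
(b) Moles of NaCl = 0.819922 mol Na × (2/2) = 0.819922 mol; mass = 0.819922 mol × 58.44 g/mol = 47.92 g
(c) Cl2 consumed = 0.819922 × (1/2) = 0.409961 mol; remaining = 1.97038 − 0.409961 = 1.56042 mol; mass = 1.56042 mol × 70.9 g/mol = 110.6 g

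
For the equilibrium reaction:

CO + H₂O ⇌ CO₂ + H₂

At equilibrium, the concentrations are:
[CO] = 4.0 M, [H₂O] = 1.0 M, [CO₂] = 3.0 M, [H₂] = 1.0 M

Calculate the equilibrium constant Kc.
K_c = 0.7500

Kc = ([CO₂] × [H₂]) / ([CO] × [H₂O])
   = ((3.0)·(1.0)) / ((4.0)·(1.0))
   = 3 / 4 = 0.7500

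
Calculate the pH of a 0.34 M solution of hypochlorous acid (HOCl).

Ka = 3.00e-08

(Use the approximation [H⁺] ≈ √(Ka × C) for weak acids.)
pH = 4.00

[H⁺] = √(Ka × C) = √(3.00e-08 × 0.34) = 1.0100e-04. pH = -log(1.0100e-04)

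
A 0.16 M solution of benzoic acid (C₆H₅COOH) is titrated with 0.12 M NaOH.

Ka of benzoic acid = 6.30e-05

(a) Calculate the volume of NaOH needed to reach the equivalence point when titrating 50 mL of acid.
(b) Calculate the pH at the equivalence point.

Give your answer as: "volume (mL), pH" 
V = 66.7 mL, pH = 8.52

(a) At equivalence: moles acid = moles base.
moles acid = 0.16 × 0.05 = 0.008 mol; V_NaOH = 0.008/0.12 = 0.06667 L = 66.7 mL.
(b) At equivalence, all acid → conjugate base A⁻ at [A⁻] = 0.008/0.1167 = 0.06857 M.
Kb = Kw/Ka = 1.0e-14/6.30e-05 = 1.587e-10; [OH⁻] = √(Kb·[A⁻]) = 3.299e-06; pOH = 5.48; pH = 14 − pOH = 8.52.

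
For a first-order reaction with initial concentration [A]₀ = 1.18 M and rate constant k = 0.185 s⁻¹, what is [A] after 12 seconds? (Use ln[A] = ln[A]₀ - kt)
0.1282 M

ln[A] = ln[A]₀ - k·t = ln(1.18) - (0.185)·(12) = 0.1655 - 2.2200 = -2.0545
[A] = e^(-2.0545) = 0.1282 M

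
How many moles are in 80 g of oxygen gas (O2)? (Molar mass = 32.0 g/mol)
Moles = 80 g ÷ 32.0 g/mol = 2.5 mol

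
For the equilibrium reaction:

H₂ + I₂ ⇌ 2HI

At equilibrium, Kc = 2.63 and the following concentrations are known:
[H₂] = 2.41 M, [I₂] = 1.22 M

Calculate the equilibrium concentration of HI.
[HI] = 2.7808 M

Kc = ([HI]^2) / ([H₂] × [I₂]) = 2.63
[HI]^2 = Kc · (reactant terms)/(other product terms) = 2.63 · 2.9402 / 1 = 7.7327
[HI] = (7.7327)^(1/2) = 2.7808 M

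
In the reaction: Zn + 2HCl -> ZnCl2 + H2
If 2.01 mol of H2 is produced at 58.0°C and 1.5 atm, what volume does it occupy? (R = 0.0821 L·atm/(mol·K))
T = 58.0°C + 273.15 = 331.15 K
V = nRT/P = (2.01 × 0.0821 × 331.15) / 1.5
V = 36.43 L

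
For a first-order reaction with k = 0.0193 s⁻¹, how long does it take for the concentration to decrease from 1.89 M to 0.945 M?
35.91 s

From ln[A] = ln[A]₀ - k·t: t = ln([A]₀/[A])/k = ln(1.89/0.945)/0.0193 = ln(2.0000)/0.0193 = 0.6931/0.0193 = 35.91 s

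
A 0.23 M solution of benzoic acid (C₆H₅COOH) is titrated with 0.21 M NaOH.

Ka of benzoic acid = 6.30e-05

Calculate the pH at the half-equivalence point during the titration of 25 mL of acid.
pH = pKa = 4.20

At the half-equivalence point, [HA] = [A⁻], so by Henderson–Hasselbalch pH = pKa + log(1) = pKa.
pKa = −log(6.30e-05) = 4.20.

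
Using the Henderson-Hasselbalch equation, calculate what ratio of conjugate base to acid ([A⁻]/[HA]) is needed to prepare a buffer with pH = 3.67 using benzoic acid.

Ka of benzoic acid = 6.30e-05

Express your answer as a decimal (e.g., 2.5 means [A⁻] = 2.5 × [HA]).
[A⁻]/[HA] = 0.295

pKa = −log(6.30e-05) = 4.2007. pH = pKa + log([A⁻]/[HA]). 3.67 = 4.2007 + log(ratio). log(ratio) = 3.67 − 4.2007 = -0.5307. ratio = 10^(-0.5307) = 0.295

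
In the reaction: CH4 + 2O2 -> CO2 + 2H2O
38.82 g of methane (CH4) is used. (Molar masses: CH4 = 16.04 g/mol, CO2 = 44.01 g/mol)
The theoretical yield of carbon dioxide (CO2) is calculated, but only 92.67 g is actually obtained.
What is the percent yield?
Moles of CH4 = 38.82 g ÷ 16.04 g/mol = 2.4202 mol
Mole ratio: 1 mol CO2 / 1 mol CH4
Moles of CO2 = 2.4202 × (1/1) = 2.4202 mol
Theoretical yield = 2.4202 mol × 44.01 g/mol = 106.51 g
Actual yield = 92.67 g
Percent yield = (92.67 / 106.51) × 100% = 87.0%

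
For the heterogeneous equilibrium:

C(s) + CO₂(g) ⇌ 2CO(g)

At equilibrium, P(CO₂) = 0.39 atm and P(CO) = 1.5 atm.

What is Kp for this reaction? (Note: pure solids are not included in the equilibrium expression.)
K_p = 5.769

Solid C is excluded.
Kp = P(CO)²/P(CO₂) = (1.5)²/0.39 = 2.25/0.39 = 5.769.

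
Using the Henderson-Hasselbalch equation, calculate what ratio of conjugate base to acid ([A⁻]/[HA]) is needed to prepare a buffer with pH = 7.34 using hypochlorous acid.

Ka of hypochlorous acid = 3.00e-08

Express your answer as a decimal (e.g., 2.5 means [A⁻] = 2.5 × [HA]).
[A⁻]/[HA] = 0.656

pKa = −log(3.00e-08) = 7.5229. pH = pKa + log([A⁻]/[HA]). 7.34 = 7.5229 + log(ratio). log(ratio) = 7.34 − 7.5229 = -0.1829. ratio = 10^(-0.1829) = 0.656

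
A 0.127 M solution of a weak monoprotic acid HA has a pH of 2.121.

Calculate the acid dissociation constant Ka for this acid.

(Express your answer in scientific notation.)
K_a = 4.80e-04

[H⁺] = 10^(−pH) = 10^(−2.121) = 7.568e-03 M. For HA ⇌ H⁺ + A⁻, Ka = x²/(C − x) = (7.568e-03)²/(0.127 − 7.568e-03) = 4.80e-04.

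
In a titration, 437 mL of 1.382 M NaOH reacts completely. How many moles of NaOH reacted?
Moles = Molarity × Volume (L)
Moles = 1.382 M × 0.437 L = 0.6039 mol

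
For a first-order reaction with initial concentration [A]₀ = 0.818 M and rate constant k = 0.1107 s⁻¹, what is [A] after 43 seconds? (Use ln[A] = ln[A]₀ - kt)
0.0070 M

ln[A] = ln[A]₀ - k·t = ln(0.818) - (0.1107)·(43) = -0.2009 - 4.7601 = -4.9610
[A] = e^(-4.9610) = 0.0070 M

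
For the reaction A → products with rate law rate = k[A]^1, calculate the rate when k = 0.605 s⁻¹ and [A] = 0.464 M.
0.2807 M/s

rate = k·[A]^1 = 0.605·(0.464)^1 = 0.605·0.464 = 0.2807 M/s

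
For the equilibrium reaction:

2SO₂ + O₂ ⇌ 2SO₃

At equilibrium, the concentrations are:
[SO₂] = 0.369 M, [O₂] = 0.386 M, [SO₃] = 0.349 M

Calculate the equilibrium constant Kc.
K_c = 2.3175

Kc = ([SO₃]^2) / ([SO₂]^2 × [O₂])
   = ((0.349)^2) / ((0.369)^2·(0.386))
   = 0.1218 / 0.052558 = 2.3175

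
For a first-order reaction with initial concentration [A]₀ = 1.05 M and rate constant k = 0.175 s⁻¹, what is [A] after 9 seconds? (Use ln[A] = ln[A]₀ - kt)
0.2174 M

ln[A] = ln[A]₀ - k·t = ln(1.05) - (0.175)·(9) = 0.0488 - 1.5750 = -1.5262
[A] = e^(-1.5262) = 0.2174 M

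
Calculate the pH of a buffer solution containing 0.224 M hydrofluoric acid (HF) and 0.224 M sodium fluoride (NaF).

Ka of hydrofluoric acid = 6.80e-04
pH = 3.17

pKa = -log(6.80e-04) = 3.17. pH = pKa + log([A⁻]/[HA]) = 3.17 + log(0.224/0.224)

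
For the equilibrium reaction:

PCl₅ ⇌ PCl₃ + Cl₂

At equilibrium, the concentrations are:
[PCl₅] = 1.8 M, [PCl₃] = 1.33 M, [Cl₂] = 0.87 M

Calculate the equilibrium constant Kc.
K_c = 0.6428

Kc = ([PCl₃] × [Cl₂]) / ([PCl₅])
   = ((1.33)·(0.87)) / ((1.8))
   = 1.1571 / 1.8 = 0.6428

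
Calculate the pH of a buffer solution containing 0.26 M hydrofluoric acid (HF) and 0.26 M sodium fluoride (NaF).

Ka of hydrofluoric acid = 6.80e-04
pH = 3.17

pKa = -log(6.80e-04) = 3.17. pH = pKa + log([A⁻]/[HA]) = 3.17 + log(0.26/0.26)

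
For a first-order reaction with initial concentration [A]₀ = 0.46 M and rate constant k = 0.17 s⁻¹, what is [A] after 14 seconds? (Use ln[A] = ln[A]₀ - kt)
0.0426 M

ln[A] = ln[A]₀ - k·t = ln(0.46) - (0.17)·(14) = -0.7765 - 2.3800 = -3.1565
[A] = e^(-3.1565) = 0.0426 M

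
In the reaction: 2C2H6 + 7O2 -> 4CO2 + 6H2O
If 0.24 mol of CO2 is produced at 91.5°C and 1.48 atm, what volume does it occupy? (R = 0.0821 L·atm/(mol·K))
T = 91.5°C + 273.15 = 364.65 K
V = nRT/P = (0.24 × 0.0821 × 364.65) / 1.48
V = 4.85 L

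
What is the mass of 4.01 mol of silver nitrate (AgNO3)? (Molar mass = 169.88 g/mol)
Mass = 4.01 mol × 169.88 g/mol = 681.2 g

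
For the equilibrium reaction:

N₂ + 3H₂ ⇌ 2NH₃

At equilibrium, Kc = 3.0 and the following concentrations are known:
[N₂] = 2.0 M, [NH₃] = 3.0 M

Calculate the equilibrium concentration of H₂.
[H₂] = 1.1447 M

Kc = ([NH₃]^2) / ([N₂] × [H₂]^3) = 3.0
[H₂]^3 = (product terms)/(Kc · other reactant terms) = 9 / (3.0 · 2) = 1.5
[H₂] = (1.5)^(1/3) = 1.1447 M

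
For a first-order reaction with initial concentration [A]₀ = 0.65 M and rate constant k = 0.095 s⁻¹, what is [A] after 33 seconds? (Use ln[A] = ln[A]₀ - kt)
0.0283 M

ln[A] = ln[A]₀ - k·t = ln(0.65) - (0.095)·(33) = -0.4308 - 3.1350 = -3.5658
[A] = e^(-3.5658) = 0.0283 M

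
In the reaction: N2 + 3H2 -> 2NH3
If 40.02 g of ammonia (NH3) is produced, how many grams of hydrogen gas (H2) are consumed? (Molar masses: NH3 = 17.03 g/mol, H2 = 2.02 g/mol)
Moles of NH3 = 40.02 g ÷ 17.03 g/mol = 2.34997 mol
Mole ratio: 3 mol H2 / 2 mol NH3
Moles of H2 = 2.34997 × (3/2) = 3.52496 mol
Mass of H2 = 3.52496 mol × 2.02 g/mol = 7.12 g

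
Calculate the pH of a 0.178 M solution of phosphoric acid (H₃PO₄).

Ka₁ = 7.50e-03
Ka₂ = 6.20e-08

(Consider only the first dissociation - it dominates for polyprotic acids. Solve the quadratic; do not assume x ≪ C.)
pH = 1.48

x² + Ka₁·x − Ka₁·C = 0 with Ka₁ = 7.50e-03, C = 0.178.
x = (−Ka₁ + √(Ka₁² + 4·Ka₁·C))/2 = 3.2980e-02 M, so pH = 1.48.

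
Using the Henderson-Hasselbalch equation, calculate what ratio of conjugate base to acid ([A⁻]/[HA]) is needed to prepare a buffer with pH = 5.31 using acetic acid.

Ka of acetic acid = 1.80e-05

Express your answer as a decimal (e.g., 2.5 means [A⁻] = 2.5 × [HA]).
[A⁻]/[HA] = 3.675

pKa = −log(1.80e-05) = 4.7447. pH = pKa + log([A⁻]/[HA]). 5.31 = 4.7447 + log(ratio). log(ratio) = 5.31 − 4.7447 = 0.5653. ratio = 10^(0.5653) = 3.675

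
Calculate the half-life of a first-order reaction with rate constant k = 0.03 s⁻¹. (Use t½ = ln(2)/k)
23.10 s

t½ = ln(2)/k = 0.6931/0.03 = 23.10 s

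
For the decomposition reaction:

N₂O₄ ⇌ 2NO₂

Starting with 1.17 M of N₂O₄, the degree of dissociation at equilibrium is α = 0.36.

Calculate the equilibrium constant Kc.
K_c = 0.9477

x = α·[A]₀ = 0.36 × 1.17 = 0.4212 M dissociated.
At eq: [N₂O₄] = 1.17 − 0.4212 = 0.7488 M; [NO₂] = 2x = 0.8424 M.
Kc = [NO₂]²/[N₂O₄] = (0.8424)²/0.7488 = 0.9477.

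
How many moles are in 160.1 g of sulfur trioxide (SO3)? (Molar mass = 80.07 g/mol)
Moles = 160.1 g ÷ 80.07 g/mol = 2 mol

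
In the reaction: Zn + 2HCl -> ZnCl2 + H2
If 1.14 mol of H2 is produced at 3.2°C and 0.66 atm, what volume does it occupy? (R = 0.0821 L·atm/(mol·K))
T = 3.2°C + 273.15 = 276.35 K
V = nRT/P = (1.14 × 0.0821 × 276.35) / 0.66
V = 39.19 L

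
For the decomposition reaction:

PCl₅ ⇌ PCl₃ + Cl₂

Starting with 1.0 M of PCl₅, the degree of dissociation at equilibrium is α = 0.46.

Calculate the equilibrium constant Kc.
K_c = 0.3919

x = α·[A]₀ = 0.46 × 1.0 = 0.46 M dissociated.
At eq: [PCl₅] = 1.0 − 0.46 = 0.54 M; [PCl₃] = [Cl₂] = x = 0.46 M.
Kc = [PCl₃][Cl₂]/[PCl₅] = (0.46)²/0.54 = 0.3919.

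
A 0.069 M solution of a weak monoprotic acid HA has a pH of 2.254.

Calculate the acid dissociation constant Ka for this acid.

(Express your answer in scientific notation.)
K_a = 4.89e-04

[H⁺] = 10^(−pH) = 10^(−2.254) = 5.572e-03 M. For HA ⇌ H⁺ + A⁻, Ka = x²/(C − x) = (5.572e-03)²/(0.069 − 5.572e-03) = 4.89e-04.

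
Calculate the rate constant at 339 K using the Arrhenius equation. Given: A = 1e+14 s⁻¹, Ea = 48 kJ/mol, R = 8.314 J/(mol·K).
4.01e+06 s⁻¹

k = A·exp(-Ea/(R·T)) = 1e+14·exp(-48000/(8.314·339)) = 1e+14·exp(-17.0307) = 1e+14·4.0149e-08 = 4.01e+06 s⁻¹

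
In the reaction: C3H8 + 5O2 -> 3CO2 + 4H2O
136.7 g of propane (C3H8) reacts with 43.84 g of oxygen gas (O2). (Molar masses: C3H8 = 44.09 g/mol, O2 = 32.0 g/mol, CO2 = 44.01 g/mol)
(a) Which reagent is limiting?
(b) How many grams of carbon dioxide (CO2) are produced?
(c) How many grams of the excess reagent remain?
(a) O2, (b) 36.18 g, (c) 124.6 g

Moles of C3H8 = 136.7 g ÷ 44.09 g/mol = 3.10048 mol
Moles of O2 = 43.84 g ÷ 32.0 g/mol = 1.37 mol
Moles ÷ coefficient: C3H8: 3.10048/1 = 3.1, O2: 1.37/5 = 0.274
(a) O2 has the smaller value, so O2 is the limiting reagent.
(b) Moles of CO2 = 1.37 mol O2 × (3/5) = 0.822 mol; mass = 0.822 mol × 44.01 g/mol = 36.18 g
(c) C3H8 consumed = 1.37 × (1/5) = 0.274 mol; remaining = 3.10048 − 0.274 = 2.82648 mol; mass = 2.82648 mol × 44.09 g/mol = 124.6 g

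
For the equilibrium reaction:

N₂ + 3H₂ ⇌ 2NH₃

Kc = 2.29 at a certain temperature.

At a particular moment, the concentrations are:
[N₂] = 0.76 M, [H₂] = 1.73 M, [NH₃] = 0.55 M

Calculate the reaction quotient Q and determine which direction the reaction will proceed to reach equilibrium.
Q = 0.077, Q < K, reaction proceeds forward (toward products)

Q = ([NH₃]^2) / ([N₂] × [H₂]^3)
  = ((0.55)^2) / ((0.76)·(1.73)^3) = 0.3025/3.9351 = 0.07687
Since Q = 0.07687 < Kc = 2.29, the reaction proceeds forward (toward products) to reach equilibrium.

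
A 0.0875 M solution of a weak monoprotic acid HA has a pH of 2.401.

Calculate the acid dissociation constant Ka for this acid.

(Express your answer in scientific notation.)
K_a = 1.89e-04

[H⁺] = 10^(−pH) = 10^(−2.401) = 3.972e-03 M. For HA ⇌ H⁺ + A⁻, Ka = x²/(C − x) = (3.972e-03)²/(0.0875 − 3.972e-03) = 1.89e-04.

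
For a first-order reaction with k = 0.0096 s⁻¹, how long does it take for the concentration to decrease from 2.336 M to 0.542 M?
152.18 s

From ln[A] = ln[A]₀ - k·t: t = ln([A]₀/[A])/k = ln(2.336/0.542)/0.0096 = ln(4.3100)/0.0096 = 1.4609/0.0096 = 152.18 s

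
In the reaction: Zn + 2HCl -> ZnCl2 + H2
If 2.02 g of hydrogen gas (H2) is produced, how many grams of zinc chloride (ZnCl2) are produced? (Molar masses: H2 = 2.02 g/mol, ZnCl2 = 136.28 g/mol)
Moles of H2 = 2.02 g ÷ 2.02 g/mol = 1 mol
Mole ratio: 1 mol ZnCl2 / 1 mol H2
Moles of ZnCl2 = 1 × (1/1) = 1 mol
Mass of ZnCl2 = 1 mol × 136.28 g/mol = 136.3 g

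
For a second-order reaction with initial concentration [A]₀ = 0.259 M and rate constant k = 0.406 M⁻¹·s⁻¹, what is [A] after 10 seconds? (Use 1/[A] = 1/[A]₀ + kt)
0.1262 M

1/[A] = 1/[A]₀ + k·t = 1/0.259 + (0.406)·(10) = 3.8610 + 4.0600 = 7.9210
[A] = 1/7.9210 = 0.1262 M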